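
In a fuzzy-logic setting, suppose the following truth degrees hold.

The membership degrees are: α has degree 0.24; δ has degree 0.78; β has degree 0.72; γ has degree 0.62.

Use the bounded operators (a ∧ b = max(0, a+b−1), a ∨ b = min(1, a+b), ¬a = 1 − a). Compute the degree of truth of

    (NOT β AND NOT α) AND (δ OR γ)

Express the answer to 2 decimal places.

NOT β = 1 − 0.72 = 0.28
NOT α = 1 − 0.24 = 0.76
NOT β AND NOT α = max(0, a+b−1) on (0.28, 0.76) = 0.04
δ OR γ = min(1, a+b) on (0.78, 0.62) = 1.00
(NOT β AND NOT α) AND (δ OR γ) = max(0, a+b−1) on (0.04, 1.00) = 0.04

0.04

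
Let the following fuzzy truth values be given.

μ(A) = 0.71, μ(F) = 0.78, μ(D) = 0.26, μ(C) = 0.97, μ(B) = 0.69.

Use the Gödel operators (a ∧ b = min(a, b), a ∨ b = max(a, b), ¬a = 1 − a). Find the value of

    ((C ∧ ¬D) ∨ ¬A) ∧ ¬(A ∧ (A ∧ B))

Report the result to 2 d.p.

¬D = 1 − 0.26 = 0.74
C ∧ ¬D = min(a, b) on (0.97, 0.74) = 0.74
¬A = 1 − 0.71 = 0.29
(C ∧ ¬D) ∨ ¬A = max(a, b) on (0.74, 0.29) = 0.74
A ∧ B = min(a, b) on (0.71, 0.69) = 0.69
A ∧ (A ∧ B) = min(a, b) on (0.71, 0.69) = 0.69
¬(A ∧ (A ∧ B)) = 1 − 0.69 = 0.31
((C ∧ ¬D) ∨ ¬A) ∧ ¬(A ∧ (A ∧ B)) = min(a, b) on (0.74, 0.31) = 0.31

0.31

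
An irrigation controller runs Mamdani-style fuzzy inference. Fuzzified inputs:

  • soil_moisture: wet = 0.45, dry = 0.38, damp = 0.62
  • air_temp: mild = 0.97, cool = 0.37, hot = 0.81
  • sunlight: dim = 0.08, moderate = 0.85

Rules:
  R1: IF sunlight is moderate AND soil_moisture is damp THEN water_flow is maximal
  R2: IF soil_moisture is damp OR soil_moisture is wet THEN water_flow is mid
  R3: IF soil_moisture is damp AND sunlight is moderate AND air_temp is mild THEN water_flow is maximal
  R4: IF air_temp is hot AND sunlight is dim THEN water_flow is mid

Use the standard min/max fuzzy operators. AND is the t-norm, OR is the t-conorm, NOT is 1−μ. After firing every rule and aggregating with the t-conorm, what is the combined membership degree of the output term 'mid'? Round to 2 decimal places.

0.62

R1: moderate=0.85, damp=0.62; AND[min(a, b)] → w = 0.62
R2: damp=0.62, wet=0.45; OR[max(a, b)] → w = 0.62
R3: damp=0.62, moderate=0.85, mild=0.97; AND[min(a, b)] → w = 0.62
R4: hot=0.81, dim=0.08; AND[min(a, b)] → w = 0.08
Rules with consequent 'mid': {R2, R4} → strengths 0.62, 0.08
Aggregate via t-conorm [max(a, b)]: 0.62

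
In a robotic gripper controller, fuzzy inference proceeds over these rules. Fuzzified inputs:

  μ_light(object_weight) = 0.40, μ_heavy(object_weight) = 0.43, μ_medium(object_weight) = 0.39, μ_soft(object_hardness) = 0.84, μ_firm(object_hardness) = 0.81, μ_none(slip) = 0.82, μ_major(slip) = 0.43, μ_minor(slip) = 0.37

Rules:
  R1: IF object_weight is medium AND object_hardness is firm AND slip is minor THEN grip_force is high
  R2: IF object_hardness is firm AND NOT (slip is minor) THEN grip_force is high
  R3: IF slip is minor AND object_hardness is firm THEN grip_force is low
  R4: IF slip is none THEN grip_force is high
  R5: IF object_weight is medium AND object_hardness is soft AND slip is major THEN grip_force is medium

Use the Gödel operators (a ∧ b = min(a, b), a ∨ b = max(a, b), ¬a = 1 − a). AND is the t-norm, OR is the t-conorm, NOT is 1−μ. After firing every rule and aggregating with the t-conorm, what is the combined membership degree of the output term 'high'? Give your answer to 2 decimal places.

0.82

R1: medium=0.39, firm=0.81, minor=0.37; AND[min(a, b)] → w = 0.37
R2: firm=0.81, ¬minor=1−0.37=0.63; AND[min(a, b)] → w = 0.63
R3: minor=0.37, firm=0.81; AND[min(a, b)] → w = 0.37
R4: none=0.82 → w = 0.82
R5: medium=0.39, soft=0.84, major=0.43; AND[min(a, b)] → w = 0.39
Rules with consequent 'high': {R1, R2, R4} → strengths 0.37, 0.63, 0.82
Aggregate via t-conorm [max(a, b)]: 0.82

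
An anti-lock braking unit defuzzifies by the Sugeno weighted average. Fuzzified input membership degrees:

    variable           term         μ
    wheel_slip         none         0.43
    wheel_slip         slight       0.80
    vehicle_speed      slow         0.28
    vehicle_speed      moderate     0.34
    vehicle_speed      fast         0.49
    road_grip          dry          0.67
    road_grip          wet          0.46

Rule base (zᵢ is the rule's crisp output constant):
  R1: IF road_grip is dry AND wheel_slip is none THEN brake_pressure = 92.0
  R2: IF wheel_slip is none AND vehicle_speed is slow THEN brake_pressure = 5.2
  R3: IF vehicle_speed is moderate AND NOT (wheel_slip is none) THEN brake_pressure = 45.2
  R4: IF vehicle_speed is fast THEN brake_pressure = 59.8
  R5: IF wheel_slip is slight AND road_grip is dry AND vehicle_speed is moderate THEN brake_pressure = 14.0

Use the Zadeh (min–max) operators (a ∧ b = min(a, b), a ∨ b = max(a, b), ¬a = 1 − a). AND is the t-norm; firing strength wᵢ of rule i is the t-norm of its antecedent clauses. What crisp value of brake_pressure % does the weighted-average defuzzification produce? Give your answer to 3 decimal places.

48.110

R1 (z=92.0): dry=0.67, none=0.43; AND[min(a, b)] → w = 0.43
R2 (z=5.2): none=0.43, slow=0.28; AND[min(a, b)] → w = 0.28
R3 (z=45.2): moderate=0.34, ¬none=1−0.43=0.57; AND[min(a, b)] → w = 0.34
R4 (z=59.8): fast=0.49 → w = 0.49
R5 (z=14.0): slight=0.80, dry=0.67, moderate=0.34; AND[min(a, b)] → w = 0.34
Weighted average = (0.43·92.0 + 0.28·5.2 + 0.34·45.2 + 0.49·59.8 + 0.34·14.0) / (0.43 + 0.28 + 0.34 + 0.49 + 0.34)
  = 90.4460 / 1.8800 = 48.110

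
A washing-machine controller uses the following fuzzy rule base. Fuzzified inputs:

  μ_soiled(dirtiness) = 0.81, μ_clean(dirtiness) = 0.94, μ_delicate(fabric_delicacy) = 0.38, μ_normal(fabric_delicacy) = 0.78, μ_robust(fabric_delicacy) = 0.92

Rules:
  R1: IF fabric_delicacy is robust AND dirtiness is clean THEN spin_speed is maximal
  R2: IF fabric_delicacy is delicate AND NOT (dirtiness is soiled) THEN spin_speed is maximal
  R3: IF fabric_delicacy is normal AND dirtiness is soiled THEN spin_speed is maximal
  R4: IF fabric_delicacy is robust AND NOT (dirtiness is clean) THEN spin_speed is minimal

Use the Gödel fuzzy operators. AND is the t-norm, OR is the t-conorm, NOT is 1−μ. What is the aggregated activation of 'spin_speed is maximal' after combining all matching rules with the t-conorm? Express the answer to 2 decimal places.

0.92

R1: robust=0.92, clean=0.94; AND[min(a, b)] → w = 0.92
R2: delicate=0.38, ¬soiled=1−0.81=0.19; AND[min(a, b)] → w = 0.19
R3: normal=0.78, soiled=0.81; AND[min(a, b)] → w = 0.78
R4: robust=0.92, ¬clean=1−0.94=0.06; AND[min(a, b)] → w = 0.06
Rules with consequent 'maximal': {R1, R2, R3} → strengths 0.92, 0.19, 0.78
Aggregate via t-conorm [max(a, b)]: 0.92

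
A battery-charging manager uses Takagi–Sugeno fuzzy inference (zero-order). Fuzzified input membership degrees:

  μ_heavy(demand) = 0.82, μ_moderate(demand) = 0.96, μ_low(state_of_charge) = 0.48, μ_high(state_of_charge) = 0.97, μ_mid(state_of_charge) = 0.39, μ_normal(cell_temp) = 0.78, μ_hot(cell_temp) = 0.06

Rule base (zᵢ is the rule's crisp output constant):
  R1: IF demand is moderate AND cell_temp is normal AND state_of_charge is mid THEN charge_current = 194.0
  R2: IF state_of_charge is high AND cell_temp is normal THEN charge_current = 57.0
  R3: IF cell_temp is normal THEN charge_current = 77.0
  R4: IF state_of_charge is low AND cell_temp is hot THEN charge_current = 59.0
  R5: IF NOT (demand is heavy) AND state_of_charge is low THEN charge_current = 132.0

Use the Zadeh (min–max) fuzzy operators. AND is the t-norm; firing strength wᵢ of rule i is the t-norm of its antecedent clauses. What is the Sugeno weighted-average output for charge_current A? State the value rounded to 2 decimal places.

R1 (z=194.0): moderate=0.96, normal=0.78, mid=0.39; AND[min(a, b)] → w = 0.39
R2 (z=57.0): high=0.97, normal=0.78; AND[min(a, b)] → w = 0.78
R3 (z=77.0): normal=0.78 → w = 0.78
R4 (z=59.0): low=0.48, hot=0.06; AND[min(a, b)] → w = 0.06
R5 (z=132.0): ¬heavy=1−0.82=0.18, low=0.48; AND[min(a, b)] → w = 0.18
Weighted average = (0.39·194.0 + 0.78·57.0 + 0.78·77.0 + 0.06·59.0 + 0.18·132.0) / (0.39 + 0.78 + 0.78 + 0.06 + 0.18)
  = 207.4800 / 2.1900 = 94.74

94.74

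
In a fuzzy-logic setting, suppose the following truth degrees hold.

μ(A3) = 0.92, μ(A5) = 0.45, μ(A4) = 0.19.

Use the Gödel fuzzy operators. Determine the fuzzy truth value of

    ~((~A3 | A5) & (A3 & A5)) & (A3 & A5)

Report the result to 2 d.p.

0.45

~A3 = 1 − 0.92 = 0.08
~A3 | A5 = max(a, b) on (0.08, 0.45) = 0.45
A3 & A5 = min(a, b) on (0.92, 0.45) = 0.45
(~A3 | A5) & (A3 & A5) = min(a, b) on (0.45, 0.45) = 0.45
~((~A3 | A5) & (A3 & A5)) = 1 − 0.45 = 0.55
A3 & A5 = min(a, b) on (0.92, 0.45) = 0.45
~((~A3 | A5) & (A3 & A5)) & (A3 & A5) = min(a, b) on (0.55, 0.45) = 0.45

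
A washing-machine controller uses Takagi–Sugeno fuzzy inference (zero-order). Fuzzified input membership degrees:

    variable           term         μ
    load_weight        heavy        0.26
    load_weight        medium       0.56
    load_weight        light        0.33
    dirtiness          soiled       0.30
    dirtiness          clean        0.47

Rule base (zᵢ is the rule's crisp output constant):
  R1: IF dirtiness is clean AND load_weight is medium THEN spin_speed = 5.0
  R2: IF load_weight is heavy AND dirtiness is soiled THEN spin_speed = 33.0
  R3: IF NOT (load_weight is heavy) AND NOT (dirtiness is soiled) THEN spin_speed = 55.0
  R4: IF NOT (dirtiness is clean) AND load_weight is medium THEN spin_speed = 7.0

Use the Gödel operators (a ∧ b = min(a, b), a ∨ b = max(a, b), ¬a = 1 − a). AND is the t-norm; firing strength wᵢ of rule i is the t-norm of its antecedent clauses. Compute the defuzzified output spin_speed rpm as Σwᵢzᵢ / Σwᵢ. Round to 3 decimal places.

R1 (z=5.0): clean=0.47, medium=0.56; AND[min(a, b)] → w = 0.47
R2 (z=33.0): heavy=0.26, soiled=0.30; AND[min(a, b)] → w = 0.26
R3 (z=55.0): ¬heavy=1−0.26=0.74, ¬soiled=1−0.30=0.70; AND[min(a, b)] → w = 0.70
R4 (z=7.0): ¬clean=1−0.47=0.53, medium=0.56; AND[min(a, b)] → w = 0.53
Weighted average = (0.47·5.0 + 0.26·33.0 + 0.70·55.0 + 0.53·7.0) / (0.47 + 0.26 + 0.70 + 0.53)
  = 53.1400 / 1.9600 = 27.112

27.112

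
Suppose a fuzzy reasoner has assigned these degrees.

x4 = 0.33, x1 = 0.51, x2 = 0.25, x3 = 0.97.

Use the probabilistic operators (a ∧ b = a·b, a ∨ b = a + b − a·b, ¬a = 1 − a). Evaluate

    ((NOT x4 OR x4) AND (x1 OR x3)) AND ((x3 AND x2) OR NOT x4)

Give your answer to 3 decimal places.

0.576

NOT x4 = 1 − 0.3300 = 0.6700
NOT x4 OR x4 = a + b − a·b on (0.6700, 0.3300) = 0.7789
x1 OR x3 = a + b − a·b on (0.5100, 0.9700) = 0.9853
(NOT x4 OR x4) AND (x1 OR x3) = a·b on (0.7789, 0.9853) = 0.7675
x3 AND x2 = a·b on (0.9700, 0.2500) = 0.2425
NOT x4 = 1 − 0.3300 = 0.6700
(x3 AND x2) OR NOT x4 = a + b − a·b on (0.2425, 0.6700) = 0.7500
((NOT x4 OR x4) AND (x1 OR x3)) AND ((x3 AND x2) OR NOT x4) = a·b on (0.7675, 0.7500) = 0.5756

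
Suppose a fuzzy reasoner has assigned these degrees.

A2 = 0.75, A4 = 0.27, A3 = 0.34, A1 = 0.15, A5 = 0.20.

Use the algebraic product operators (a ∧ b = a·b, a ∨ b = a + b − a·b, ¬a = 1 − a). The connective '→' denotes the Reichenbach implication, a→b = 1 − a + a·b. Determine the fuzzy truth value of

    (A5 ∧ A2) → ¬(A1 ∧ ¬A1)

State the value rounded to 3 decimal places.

A5 ∧ A2 = a·b on (0.2000, 0.7500) = 0.1500
¬A1 = 1 − 0.1500 = 0.8500
A1 ∧ ¬A1 = a·b on (0.1500, 0.8500) = 0.1275
¬(A1 ∧ ¬A1) = 1 − 0.1275 = 0.8725
(A5 ∧ A2) → ¬(A1 ∧ ¬A1)  [Reichenbach: 1 − a + a·b] with a=0.1500, b=0.8725 → 0.9809

0.981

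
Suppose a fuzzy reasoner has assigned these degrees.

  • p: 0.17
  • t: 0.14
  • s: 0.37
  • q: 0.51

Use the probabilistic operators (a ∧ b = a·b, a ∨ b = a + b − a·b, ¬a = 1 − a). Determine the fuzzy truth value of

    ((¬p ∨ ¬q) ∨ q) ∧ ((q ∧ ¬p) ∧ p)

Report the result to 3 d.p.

¬p = 1 − 0.1700 = 0.8300
¬q = 1 − 0.5100 = 0.4900
¬p ∨ ¬q = a + b − a·b on (0.8300, 0.4900) = 0.9133
(¬p ∨ ¬q) ∨ q = a + b − a·b on (0.9133, 0.5100) = 0.9575
¬p = 1 − 0.1700 = 0.8300
q ∧ ¬p = a·b on (0.5100, 0.8300) = 0.4233
(q ∧ ¬p) ∧ p = a·b on (0.4233, 0.1700) = 0.0720
((¬p ∨ ¬q) ∨ q) ∧ ((q ∧ ¬p) ∧ p) = a·b on (0.9575, 0.0720) = 0.0689

0.069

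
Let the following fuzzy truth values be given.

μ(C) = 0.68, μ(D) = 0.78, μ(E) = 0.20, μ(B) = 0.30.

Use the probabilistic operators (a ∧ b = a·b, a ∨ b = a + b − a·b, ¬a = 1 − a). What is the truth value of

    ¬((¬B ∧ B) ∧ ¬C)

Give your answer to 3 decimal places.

¬B = 1 − 0.3000 = 0.7000
¬B ∧ B = a·b on (0.7000, 0.3000) = 0.2100
¬C = 1 − 0.6800 = 0.3200
(¬B ∧ B) ∧ ¬C = a·b on (0.2100, 0.3200) = 0.0672
¬((¬B ∧ B) ∧ ¬C) = 1 − 0.0672 = 0.9328

0.933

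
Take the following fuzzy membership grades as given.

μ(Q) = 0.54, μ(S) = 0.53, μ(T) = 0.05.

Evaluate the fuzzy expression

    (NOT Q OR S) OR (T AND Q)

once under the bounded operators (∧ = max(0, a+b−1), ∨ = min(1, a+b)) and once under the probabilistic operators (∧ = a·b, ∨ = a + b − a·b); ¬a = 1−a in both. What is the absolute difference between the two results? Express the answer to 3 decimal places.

Under bounded:
  NOT Q = 1 − 0.54 = 0.46
  NOT Q OR S = min(1, a+b) on (0.46, 0.53) = 0.99
  T AND Q = max(0, a+b−1) on (0.05, 0.54) = 0.00
  (NOT Q OR S) OR (T AND Q) = min(1, a+b) on (0.99, 0.00) = 0.99
  → value = 0.9900
Under probabilistic:
  NOT Q = 1 − 0.5400 = 0.4600
  NOT Q OR S = a + b − a·b on (0.4600, 0.5300) = 0.7462
  T AND Q = a·b on (0.0500, 0.5400) = 0.0270
  (NOT Q OR S) OR (T AND Q) = a + b − a·b on (0.7462, 0.0270) = 0.7531
  → value = 0.7531
|0.9900 − 0.7531| = 0.237

0.237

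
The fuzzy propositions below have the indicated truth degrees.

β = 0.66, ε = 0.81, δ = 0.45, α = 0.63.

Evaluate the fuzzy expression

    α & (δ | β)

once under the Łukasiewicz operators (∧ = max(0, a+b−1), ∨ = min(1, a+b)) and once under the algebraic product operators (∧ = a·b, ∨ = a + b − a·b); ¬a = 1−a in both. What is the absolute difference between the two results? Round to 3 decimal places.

Under Łukasiewicz:
  δ | β = min(1, a+b) on (0.45, 0.66) = 1.00
  α & (δ | β) = max(0, a+b−1) on (0.63, 1.00) = 0.63
  → value = 0.6300
Under algebraic product:
  δ | β = a + b − a·b on (0.4500, 0.6600) = 0.8130
  α & (δ | β) = a·b on (0.6300, 0.8130) = 0.5122
  → value = 0.5122
|0.6300 − 0.5122| = 0.118

0.118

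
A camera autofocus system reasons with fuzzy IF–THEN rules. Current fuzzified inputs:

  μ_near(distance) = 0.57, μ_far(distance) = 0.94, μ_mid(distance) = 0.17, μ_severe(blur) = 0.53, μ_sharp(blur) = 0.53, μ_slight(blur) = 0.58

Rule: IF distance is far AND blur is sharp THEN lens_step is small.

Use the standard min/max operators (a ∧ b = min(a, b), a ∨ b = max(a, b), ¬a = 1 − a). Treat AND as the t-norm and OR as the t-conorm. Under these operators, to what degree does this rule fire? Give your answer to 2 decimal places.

0.53

firing strength: far=0.94, sharp=0.53; AND[min(a, b)] → w = 0.53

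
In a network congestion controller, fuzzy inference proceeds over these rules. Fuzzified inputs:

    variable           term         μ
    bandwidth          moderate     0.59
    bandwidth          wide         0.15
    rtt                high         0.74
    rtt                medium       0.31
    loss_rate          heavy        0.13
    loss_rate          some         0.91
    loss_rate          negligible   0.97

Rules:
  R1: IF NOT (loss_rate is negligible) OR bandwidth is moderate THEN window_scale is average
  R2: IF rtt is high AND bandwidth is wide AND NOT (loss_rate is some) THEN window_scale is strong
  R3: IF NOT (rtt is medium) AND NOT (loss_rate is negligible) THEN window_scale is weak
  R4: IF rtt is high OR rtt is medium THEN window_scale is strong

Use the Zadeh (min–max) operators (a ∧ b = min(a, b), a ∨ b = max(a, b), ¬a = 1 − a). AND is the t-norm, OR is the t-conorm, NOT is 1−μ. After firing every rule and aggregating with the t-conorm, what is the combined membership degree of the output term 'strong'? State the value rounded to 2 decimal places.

R1: ¬negligible=1−0.97=0.03, moderate=0.59; OR[max(a, b)] → w = 0.59
R2: high=0.74, wide=0.15, ¬some=1−0.91=0.09; AND[min(a, b)] → w = 0.09
R3: ¬medium=1−0.31=0.69, ¬negligible=1−0.97=0.03; AND[min(a, b)] → w = 0.03
R4: high=0.74, medium=0.31; OR[max(a, b)] → w = 0.74
Rules with consequent 'strong': {R2, R4} → strengths 0.09, 0.74
Aggregate via t-conorm [max(a, b)]: 0.74

0.74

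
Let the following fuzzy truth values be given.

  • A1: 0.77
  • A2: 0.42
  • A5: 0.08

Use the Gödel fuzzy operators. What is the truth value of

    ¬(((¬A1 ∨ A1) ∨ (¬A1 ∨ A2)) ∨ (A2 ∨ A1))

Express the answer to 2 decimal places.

¬A1 = 1 − 0.77 = 0.23
¬A1 ∨ A1 = max(a, b) on (0.23, 0.77) = 0.77
¬A1 = 1 − 0.77 = 0.23
¬A1 ∨ A2 = max(a, b) on (0.23, 0.42) = 0.42
(¬A1 ∨ A1) ∨ (¬A1 ∨ A2) = max(a, b) on (0.77, 0.42) = 0.77
A2 ∨ A1 = max(a, b) on (0.42, 0.77) = 0.77
((¬A1 ∨ A1) ∨ (¬A1 ∨ A2)) ∨ (A2 ∨ A1) = max(a, b) on (0.77, 0.77) = 0.77
¬(((¬A1 ∨ A1) ∨ (¬A1 ∨ A2)) ∨ (A2 ∨ A1)) = 1 − 0.77 = 0.23

0.23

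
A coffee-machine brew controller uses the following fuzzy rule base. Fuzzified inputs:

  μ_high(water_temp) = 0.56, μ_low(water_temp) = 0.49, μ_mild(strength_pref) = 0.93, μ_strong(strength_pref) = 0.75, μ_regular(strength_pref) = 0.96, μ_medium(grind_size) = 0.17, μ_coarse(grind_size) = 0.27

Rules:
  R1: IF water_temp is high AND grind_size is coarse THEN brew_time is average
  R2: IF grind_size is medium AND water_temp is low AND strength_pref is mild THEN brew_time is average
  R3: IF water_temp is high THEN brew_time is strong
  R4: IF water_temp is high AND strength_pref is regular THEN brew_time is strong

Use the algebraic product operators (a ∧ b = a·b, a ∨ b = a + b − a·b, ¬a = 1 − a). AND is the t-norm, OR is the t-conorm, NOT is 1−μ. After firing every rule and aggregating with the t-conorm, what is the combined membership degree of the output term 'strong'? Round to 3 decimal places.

R1: high=0.56, coarse=0.27; AND[a·b] → w = 0.1512
R2: medium=0.17, low=0.49, mild=0.93; AND[a·b] → w = 0.0775
R3: high=0.56 → w = 0.5600
R4: high=0.56, regular=0.96; AND[a·b] → w = 0.5376
Rules with consequent 'strong': {R3, R4} → strengths 0.5600, 0.5376
Aggregate via t-conorm [a + b − a·b]: 0.7965

0.797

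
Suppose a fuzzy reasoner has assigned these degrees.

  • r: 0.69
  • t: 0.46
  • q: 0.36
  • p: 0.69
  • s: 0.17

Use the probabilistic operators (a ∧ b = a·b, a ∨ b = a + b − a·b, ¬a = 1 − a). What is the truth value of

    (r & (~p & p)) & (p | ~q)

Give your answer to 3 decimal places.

0.131

~p = 1 − 0.6900 = 0.3100
~p & p = a·b on (0.3100, 0.6900) = 0.2139
r & (~p & p) = a·b on (0.6900, 0.2139) = 0.1476
~q = 1 − 0.3600 = 0.6400
p | ~q = a + b − a·b on (0.6900, 0.6400) = 0.8884
(r & (~p & p)) & (p | ~q) = a·b on (0.1476, 0.8884) = 0.1311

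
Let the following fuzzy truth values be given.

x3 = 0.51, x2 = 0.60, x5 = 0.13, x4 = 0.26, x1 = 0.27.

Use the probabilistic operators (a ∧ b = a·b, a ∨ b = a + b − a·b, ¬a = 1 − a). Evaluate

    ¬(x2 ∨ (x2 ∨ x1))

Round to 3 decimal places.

0.117

x2 ∨ x1 = a + b − a·b on (0.6000, 0.2700) = 0.7080
x2 ∨ (x2 ∨ x1) = a + b − a·b on (0.6000, 0.7080) = 0.8832
¬(x2 ∨ (x2 ∨ x1)) = 1 − 0.8832 = 0.1168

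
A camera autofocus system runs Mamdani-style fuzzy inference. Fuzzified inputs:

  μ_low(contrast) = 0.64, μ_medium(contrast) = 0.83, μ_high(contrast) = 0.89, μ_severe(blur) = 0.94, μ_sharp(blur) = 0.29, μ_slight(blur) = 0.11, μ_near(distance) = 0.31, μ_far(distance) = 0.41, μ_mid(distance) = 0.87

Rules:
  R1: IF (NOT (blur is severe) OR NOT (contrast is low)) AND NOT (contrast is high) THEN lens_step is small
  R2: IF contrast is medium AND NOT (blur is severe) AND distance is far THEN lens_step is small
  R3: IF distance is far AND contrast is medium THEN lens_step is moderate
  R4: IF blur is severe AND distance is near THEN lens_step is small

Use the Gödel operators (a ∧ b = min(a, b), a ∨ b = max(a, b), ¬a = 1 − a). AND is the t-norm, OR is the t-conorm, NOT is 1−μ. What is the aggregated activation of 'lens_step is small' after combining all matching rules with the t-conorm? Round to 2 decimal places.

0.31

R1: (¬severe=1−0.94=0.06 OR ¬low=1−0.64=0.36) = 0.36; AND[min(a, b)] with ¬high=1−0.89=0.11 → w = 0.11
R2: medium=0.83, ¬severe=1−0.94=0.06, far=0.41; AND[min(a, b)] → w = 0.06
R3: far=0.41, medium=0.83; AND[min(a, b)] → w = 0.41
R4: severe=0.94, near=0.31; AND[min(a, b)] → w = 0.31
Rules with consequent 'small': {R1, R2, R4} → strengths 0.11, 0.06, 0.31
Aggregate via t-conorm [max(a, b)]: 0.31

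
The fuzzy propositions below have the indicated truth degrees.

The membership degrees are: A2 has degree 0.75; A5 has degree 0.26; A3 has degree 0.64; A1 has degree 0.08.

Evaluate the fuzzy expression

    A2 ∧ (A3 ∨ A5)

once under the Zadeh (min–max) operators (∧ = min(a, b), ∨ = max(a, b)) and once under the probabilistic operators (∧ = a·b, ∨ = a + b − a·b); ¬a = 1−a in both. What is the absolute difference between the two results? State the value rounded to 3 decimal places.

0.090

Under Zadeh (min–max):
  A3 ∨ A5 = max(a, b) on (0.64, 0.26) = 0.64
  A2 ∧ (A3 ∨ A5) = min(a, b) on (0.75, 0.64) = 0.64
  → value = 0.6400
Under probabilistic:
  A3 ∨ A5 = a + b − a·b on (0.6400, 0.2600) = 0.7336
  A2 ∧ (A3 ∨ A5) = a·b on (0.7500, 0.7336) = 0.5502
  → value = 0.5502
|0.6400 − 0.5502| = 0.090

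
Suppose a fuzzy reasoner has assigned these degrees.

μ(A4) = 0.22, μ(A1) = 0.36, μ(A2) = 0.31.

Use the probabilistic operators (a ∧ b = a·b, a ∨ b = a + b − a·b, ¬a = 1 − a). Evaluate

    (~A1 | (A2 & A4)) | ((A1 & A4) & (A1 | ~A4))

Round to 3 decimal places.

0.687

~A1 = 1 − 0.3600 = 0.6400
A2 & A4 = a·b on (0.3100, 0.2200) = 0.0682
~A1 | (A2 & A4) = a + b − a·b on (0.6400, 0.0682) = 0.6646
A1 & A4 = a·b on (0.3600, 0.2200) = 0.0792
~A4 = 1 − 0.2200 = 0.7800
A1 | ~A4 = a + b − a·b on (0.3600, 0.7800) = 0.8592
(A1 & A4) & (A1 | ~A4) = a·b on (0.0792, 0.8592) = 0.0680
(~A1 | (A2 & A4)) | ((A1 & A4) & (A1 | ~A4)) = a + b − a·b on (0.6646, 0.0680) = 0.6874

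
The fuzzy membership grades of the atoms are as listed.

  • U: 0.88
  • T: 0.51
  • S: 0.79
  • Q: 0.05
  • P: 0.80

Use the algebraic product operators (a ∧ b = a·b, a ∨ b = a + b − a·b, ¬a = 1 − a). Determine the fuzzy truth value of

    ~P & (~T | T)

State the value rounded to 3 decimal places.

~P = 1 − 0.8000 = 0.2000
~T = 1 − 0.5100 = 0.4900
~T | T = a + b − a·b on (0.4900, 0.5100) = 0.7501
~P & (~T | T) = a·b on (0.2000, 0.7501) = 0.1500

0.150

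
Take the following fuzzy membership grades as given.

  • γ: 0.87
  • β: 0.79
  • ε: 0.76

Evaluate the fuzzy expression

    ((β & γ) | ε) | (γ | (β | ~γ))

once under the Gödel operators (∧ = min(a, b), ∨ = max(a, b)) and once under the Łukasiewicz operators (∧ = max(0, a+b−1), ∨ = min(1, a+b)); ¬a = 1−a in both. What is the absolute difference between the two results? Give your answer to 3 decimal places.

Under Gödel:
  β & γ = min(a, b) on (0.79, 0.87) = 0.79
  (β & γ) | ε = max(a, b) on (0.79, 0.76) = 0.79
  ~γ = 1 − 0.87 = 0.13
  β | ~γ = max(a, b) on (0.79, 0.13) = 0.79
  γ | (β | ~γ) = max(a, b) on (0.87, 0.79) = 0.87
  ((β & γ) | ε) | (γ | (β | ~γ)) = max(a, b) on (0.79, 0.87) = 0.87
  → value = 0.8700
Under Łukasiewicz:
  β & γ = max(0, a+b−1) on (0.79, 0.87) = 0.66
  (β & γ) | ε = min(1, a+b) on (0.66, 0.76) = 1.00
  ~γ = 1 − 0.87 = 0.13
  β | ~γ = min(1, a+b) on (0.79, 0.13) = 0.92
  γ | (β | ~γ) = min(1, a+b) on (0.87, 0.92) = 1.00
  ((β & γ) | ε) | (γ | (β | ~γ)) = min(1, a+b) on (1.00, 1.00) = 1.00
  → value = 1.0000
|0.8700 − 1.0000| = 0.130

0.130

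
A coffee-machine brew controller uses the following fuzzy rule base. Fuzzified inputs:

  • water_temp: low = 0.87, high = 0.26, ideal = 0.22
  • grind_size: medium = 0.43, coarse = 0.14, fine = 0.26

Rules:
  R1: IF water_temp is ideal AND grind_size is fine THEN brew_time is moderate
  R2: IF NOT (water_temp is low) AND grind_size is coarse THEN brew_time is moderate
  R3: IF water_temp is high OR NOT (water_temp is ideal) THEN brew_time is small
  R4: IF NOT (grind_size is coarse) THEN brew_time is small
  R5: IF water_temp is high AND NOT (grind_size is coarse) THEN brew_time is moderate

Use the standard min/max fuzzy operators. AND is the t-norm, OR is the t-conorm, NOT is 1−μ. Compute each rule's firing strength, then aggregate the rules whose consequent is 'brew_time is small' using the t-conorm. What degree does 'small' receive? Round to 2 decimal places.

R1: ideal=0.22, fine=0.26; AND[min(a, b)] → w = 0.22
R2: ¬low=1−0.87=0.13, coarse=0.14; AND[min(a, b)] → w = 0.13
R3: high=0.26, ¬ideal=1−0.22=0.78; OR[max(a, b)] → w = 0.78
R4: ¬coarse=1−0.14=0.86 → w = 0.86
R5: high=0.26, ¬coarse=1−0.14=0.86; AND[min(a, b)] → w = 0.26
Rules with consequent 'small': {R3, R4} → strengths 0.78, 0.86
Aggregate via t-conorm [max(a, b)]: 0.86

0.86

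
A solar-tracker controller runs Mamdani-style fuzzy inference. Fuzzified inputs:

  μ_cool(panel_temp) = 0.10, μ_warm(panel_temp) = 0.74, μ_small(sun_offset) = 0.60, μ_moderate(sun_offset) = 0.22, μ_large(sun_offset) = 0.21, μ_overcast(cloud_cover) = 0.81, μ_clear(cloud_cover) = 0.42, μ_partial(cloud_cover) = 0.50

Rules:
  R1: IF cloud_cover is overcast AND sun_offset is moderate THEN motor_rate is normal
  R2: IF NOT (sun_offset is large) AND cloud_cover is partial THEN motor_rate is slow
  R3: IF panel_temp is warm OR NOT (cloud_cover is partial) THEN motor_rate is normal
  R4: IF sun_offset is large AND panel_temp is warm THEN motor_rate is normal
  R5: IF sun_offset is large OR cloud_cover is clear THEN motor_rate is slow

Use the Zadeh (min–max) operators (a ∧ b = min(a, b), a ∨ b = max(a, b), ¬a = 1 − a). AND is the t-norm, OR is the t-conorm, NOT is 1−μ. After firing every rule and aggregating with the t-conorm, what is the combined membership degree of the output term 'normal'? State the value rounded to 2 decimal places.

R1: overcast=0.81, moderate=0.22; AND[min(a, b)] → w = 0.22
R2: ¬large=1−0.21=0.79, partial=0.50; AND[min(a, b)] → w = 0.50
R3: warm=0.74, ¬partial=1−0.50=0.50; OR[max(a, b)] → w = 0.74
R4: large=0.21, warm=0.74; AND[min(a, b)] → w = 0.21
R5: large=0.21, clear=0.42; OR[max(a, b)] → w = 0.42
Rules with consequent 'normal': {R1, R3, R4} → strengths 0.22, 0.74, 0.21
Aggregate via t-conorm [max(a, b)]: 0.74

0.74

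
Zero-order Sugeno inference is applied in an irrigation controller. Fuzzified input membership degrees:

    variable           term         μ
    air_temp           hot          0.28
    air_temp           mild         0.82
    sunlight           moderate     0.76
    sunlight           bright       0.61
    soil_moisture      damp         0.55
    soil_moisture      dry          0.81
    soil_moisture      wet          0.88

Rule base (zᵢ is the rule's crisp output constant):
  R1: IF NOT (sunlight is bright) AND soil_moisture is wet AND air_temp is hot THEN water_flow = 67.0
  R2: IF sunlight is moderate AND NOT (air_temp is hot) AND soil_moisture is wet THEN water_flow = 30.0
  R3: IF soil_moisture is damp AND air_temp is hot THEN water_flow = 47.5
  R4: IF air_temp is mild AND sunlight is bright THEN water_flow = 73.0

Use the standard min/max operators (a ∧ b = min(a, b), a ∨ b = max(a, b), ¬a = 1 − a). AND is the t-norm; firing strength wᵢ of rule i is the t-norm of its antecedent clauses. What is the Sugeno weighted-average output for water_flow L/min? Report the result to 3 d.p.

R1 (z=67.0): ¬bright=1−0.61=0.39, wet=0.88, hot=0.28; AND[min(a, b)] → w = 0.28
R2 (z=30.0): moderate=0.76, ¬hot=1−0.28=0.72, wet=0.88; AND[min(a, b)] → w = 0.72
R3 (z=47.5): damp=0.55, hot=0.28; AND[min(a, b)] → w = 0.28
R4 (z=73.0): mild=0.82, bright=0.61; AND[min(a, b)] → w = 0.61
Weighted average = (0.28·67.0 + 0.72·30.0 + 0.28·47.5 + 0.61·73.0) / (0.28 + 0.72 + 0.28 + 0.61)
  = 98.1900 / 1.8900 = 51.952

51.952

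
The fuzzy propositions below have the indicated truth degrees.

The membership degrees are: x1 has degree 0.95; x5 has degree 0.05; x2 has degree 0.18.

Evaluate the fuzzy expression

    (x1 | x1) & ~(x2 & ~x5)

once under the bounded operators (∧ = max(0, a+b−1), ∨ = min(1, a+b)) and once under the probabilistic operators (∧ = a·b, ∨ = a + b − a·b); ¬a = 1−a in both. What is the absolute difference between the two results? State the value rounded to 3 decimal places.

Under bounded:
  x1 | x1 = min(1, a+b) on (0.95, 0.95) = 1.00
  ~x5 = 1 − 0.05 = 0.95
  x2 & ~x5 = max(0, a+b−1) on (0.18, 0.95) = 0.13
  ~(x2 & ~x5) = 1 − 0.13 = 0.87
  (x1 | x1) & ~(x2 & ~x5) = max(0, a+b−1) on (1.00, 0.87) = 0.87
  → value = 0.8700
Under probabilistic:
  x1 | x1 = a + b − a·b on (0.9500, 0.9500) = 0.9975
  ~x5 = 1 − 0.0500 = 0.9500
  x2 & ~x5 = a·b on (0.1800, 0.9500) = 0.1710
  ~(x2 & ~x5) = 1 − 0.1710 = 0.8290
  (x1 | x1) & ~(x2 & ~x5) = a·b on (0.9975, 0.8290) = 0.8269
  → value = 0.8269
|0.8700 − 0.8269| = 0.043

0.043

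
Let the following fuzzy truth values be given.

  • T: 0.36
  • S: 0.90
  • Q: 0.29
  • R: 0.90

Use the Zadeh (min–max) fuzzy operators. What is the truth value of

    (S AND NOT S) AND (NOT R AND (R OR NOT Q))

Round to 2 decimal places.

0.10

NOT S = 1 − 0.90 = 0.10
S AND NOT S = min(a, b) on (0.90, 0.10) = 0.10
NOT R = 1 − 0.90 = 0.10
NOT Q = 1 − 0.29 = 0.71
R OR NOT Q = max(a, b) on (0.90, 0.71) = 0.90
NOT R AND (R OR NOT Q) = min(a, b) on (0.10, 0.90) = 0.10
(S AND NOT S) AND (NOT R AND (R OR NOT Q)) = min(a, b) on (0.10, 0.10) = 0.10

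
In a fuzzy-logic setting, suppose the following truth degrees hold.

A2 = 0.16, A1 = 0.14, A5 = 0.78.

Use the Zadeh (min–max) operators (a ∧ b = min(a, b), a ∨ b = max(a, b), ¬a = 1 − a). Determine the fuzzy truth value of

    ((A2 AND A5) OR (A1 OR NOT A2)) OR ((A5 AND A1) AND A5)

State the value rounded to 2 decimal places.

A2 AND A5 = min(a, b) on (0.16, 0.78) = 0.16
NOT A2 = 1 − 0.16 = 0.84
A1 OR NOT A2 = max(a, b) on (0.14, 0.84) = 0.84
(A2 AND A5) OR (A1 OR NOT A2) = max(a, b) on (0.16, 0.84) = 0.84
A5 AND A1 = min(a, b) on (0.78, 0.14) = 0.14
(A5 AND A1) AND A5 = min(a, b) on (0.14, 0.78) = 0.14
((A2 AND A5) OR (A1 OR NOT A2)) OR ((A5 AND A1) AND A5) = max(a, b) on (0.84, 0.14) = 0.84

0.84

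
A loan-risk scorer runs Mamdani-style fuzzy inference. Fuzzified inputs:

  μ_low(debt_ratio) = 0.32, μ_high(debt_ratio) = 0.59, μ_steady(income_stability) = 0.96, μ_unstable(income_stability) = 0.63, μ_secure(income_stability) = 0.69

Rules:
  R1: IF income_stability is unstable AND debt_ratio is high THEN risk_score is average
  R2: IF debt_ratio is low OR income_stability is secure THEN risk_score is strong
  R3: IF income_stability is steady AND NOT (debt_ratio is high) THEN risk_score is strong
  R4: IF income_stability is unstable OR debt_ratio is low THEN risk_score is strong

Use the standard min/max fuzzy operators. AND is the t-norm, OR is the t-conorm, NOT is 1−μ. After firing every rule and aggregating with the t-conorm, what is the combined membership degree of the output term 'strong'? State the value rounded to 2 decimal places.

R1: unstable=0.63, high=0.59; AND[min(a, b)] → w = 0.59
R2: low=0.32, secure=0.69; OR[max(a, b)] → w = 0.69
R3: steady=0.96, ¬high=1−0.59=0.41; AND[min(a, b)] → w = 0.41
R4: unstable=0.63, low=0.32; OR[max(a, b)] → w = 0.63
Rules with consequent 'strong': {R2, R3, R4} → strengths 0.69, 0.41, 0.63
Aggregate via t-conorm [max(a, b)]: 0.69

0.69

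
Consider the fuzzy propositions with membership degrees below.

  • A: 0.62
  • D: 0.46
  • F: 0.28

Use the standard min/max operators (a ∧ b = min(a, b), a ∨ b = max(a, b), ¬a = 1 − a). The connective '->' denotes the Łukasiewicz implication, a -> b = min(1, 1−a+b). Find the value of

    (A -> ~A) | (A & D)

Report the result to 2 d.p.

0.76

~A = 1 − 0.62 = 0.38
A -> ~A  [Łukasiewicz: min(1, 1−a+b)] with a=0.62, b=0.38 → 0.76
A & D = min(a, b) on (0.62, 0.46) = 0.46
(A -> ~A) | (A & D) = max(a, b) on (0.76, 0.46) = 0.76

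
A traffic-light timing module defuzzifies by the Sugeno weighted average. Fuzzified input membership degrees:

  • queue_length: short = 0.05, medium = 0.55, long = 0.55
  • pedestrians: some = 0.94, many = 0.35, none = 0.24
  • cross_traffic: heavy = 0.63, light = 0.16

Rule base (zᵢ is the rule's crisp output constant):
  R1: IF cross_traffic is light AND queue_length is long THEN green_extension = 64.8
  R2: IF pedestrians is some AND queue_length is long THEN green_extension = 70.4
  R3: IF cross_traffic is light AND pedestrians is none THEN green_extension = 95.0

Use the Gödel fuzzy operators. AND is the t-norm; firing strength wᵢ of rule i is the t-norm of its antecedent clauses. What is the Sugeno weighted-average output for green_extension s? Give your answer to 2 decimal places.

73.89

R1 (z=64.8): light=0.16, long=0.55; AND[min(a, b)] → w = 0.16
R2 (z=70.4): some=0.94, long=0.55; AND[min(a, b)] → w = 0.55
R3 (z=95.0): light=0.16, none=0.24; AND[min(a, b)] → w = 0.16
Weighted average = (0.16·64.8 + 0.55·70.4 + 0.16·95.0) / (0.16 + 0.55 + 0.16)
  = 64.2880 / 0.8700 = 73.89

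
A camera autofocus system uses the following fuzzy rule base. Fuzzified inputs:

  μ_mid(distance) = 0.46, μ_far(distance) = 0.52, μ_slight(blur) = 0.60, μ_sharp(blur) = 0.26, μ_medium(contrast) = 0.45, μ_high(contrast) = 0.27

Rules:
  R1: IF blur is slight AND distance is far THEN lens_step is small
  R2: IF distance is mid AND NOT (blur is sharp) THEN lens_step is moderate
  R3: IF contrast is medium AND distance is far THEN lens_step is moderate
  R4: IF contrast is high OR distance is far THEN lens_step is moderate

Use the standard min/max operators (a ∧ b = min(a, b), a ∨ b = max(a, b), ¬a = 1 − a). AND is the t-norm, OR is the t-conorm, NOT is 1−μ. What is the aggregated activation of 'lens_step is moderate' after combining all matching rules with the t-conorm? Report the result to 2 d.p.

0.52

R1: slight=0.60, far=0.52; AND[min(a, b)] → w = 0.52
R2: mid=0.46, ¬sharp=1−0.26=0.74; AND[min(a, b)] → w = 0.46
R3: medium=0.45, far=0.52; AND[min(a, b)] → w = 0.45
R4: high=0.27, far=0.52; OR[max(a, b)] → w = 0.52
Rules with consequent 'moderate': {R2, R3, R4} → strengths 0.46, 0.45, 0.52
Aggregate via t-conorm [max(a, b)]: 0.52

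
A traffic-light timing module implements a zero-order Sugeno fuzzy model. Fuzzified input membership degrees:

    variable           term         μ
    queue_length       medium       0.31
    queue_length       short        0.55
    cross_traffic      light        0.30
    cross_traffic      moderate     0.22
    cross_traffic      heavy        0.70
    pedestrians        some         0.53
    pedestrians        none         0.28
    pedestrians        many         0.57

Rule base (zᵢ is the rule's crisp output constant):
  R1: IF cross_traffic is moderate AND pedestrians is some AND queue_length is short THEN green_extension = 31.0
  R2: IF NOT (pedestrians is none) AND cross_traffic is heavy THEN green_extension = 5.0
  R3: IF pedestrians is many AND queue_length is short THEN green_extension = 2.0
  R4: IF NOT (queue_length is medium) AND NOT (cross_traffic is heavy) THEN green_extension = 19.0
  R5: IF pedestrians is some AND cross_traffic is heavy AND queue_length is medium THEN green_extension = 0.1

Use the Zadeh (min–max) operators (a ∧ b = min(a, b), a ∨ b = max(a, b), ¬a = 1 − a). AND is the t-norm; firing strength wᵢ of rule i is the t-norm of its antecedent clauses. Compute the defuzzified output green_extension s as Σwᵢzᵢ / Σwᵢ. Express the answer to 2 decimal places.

R1 (z=31.0): moderate=0.22, some=0.53, short=0.55; AND[min(a, b)] → w = 0.22
R2 (z=5.0): ¬none=1−0.28=0.72, heavy=0.70; AND[min(a, b)] → w = 0.70
R3 (z=2.0): many=0.57, short=0.55; AND[min(a, b)] → w = 0.55
R4 (z=19.0): ¬medium=1−0.31=0.69, ¬heavy=1−0.70=0.30; AND[min(a, b)] → w = 0.30
R5 (z=0.1): some=0.53, heavy=0.70, medium=0.31; AND[min(a, b)] → w = 0.31
Weighted average = (0.22·31.0 + 0.70·5.0 + 0.55·2.0 + 0.30·19.0 + 0.31·0.1) / (0.22 + 0.70 + 0.55 + 0.30 + 0.31)
  = 17.1510 / 2.0800 = 8.25

8.25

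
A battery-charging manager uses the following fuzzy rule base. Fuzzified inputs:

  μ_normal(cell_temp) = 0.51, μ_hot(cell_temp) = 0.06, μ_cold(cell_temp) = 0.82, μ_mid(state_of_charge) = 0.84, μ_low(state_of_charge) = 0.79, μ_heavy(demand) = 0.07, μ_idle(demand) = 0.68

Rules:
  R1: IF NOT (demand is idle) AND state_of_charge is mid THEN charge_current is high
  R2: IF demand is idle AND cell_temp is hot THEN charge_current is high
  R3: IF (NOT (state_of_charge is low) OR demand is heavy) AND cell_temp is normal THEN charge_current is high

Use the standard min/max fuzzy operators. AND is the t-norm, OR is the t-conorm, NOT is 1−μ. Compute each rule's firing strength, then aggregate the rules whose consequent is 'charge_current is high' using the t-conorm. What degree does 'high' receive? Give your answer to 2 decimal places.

0.32

R1: ¬idle=1−0.68=0.32, mid=0.84; AND[min(a, b)] → w = 0.32
R2: idle=0.68, hot=0.06; AND[min(a, b)] → w = 0.06
R3: (¬low=1−0.79=0.21 OR heavy=0.07) = 0.21; AND[min(a, b)] with normal=0.51 → w = 0.21
Rules with consequent 'high': {R1, R2, R3} → strengths 0.32, 0.06, 0.21
Aggregate via t-conorm [max(a, b)]: 0.32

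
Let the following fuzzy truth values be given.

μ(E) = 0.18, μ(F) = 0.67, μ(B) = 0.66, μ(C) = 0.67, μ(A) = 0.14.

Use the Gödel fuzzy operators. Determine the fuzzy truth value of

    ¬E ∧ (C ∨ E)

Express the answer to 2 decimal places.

0.67

¬E = 1 − 0.18 = 0.82
C ∨ E = max(a, b) on (0.67, 0.18) = 0.67
¬E ∧ (C ∨ E) = min(a, b) on (0.82, 0.67) = 0.67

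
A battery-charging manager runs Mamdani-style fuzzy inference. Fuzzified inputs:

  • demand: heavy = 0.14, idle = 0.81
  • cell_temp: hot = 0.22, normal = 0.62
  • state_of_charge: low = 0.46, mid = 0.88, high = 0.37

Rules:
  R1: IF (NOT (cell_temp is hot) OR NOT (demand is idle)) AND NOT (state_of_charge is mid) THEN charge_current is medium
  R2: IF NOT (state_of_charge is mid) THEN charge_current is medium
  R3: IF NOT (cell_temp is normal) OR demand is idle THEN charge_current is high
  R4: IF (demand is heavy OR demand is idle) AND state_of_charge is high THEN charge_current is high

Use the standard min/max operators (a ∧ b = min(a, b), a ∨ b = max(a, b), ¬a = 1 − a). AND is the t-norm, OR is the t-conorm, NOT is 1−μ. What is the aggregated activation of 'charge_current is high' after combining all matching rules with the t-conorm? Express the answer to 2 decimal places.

0.81

R1: (¬hot=1−0.22=0.78 OR ¬idle=1−0.81=0.19) = 0.78; AND[min(a, b)] with ¬mid=1−0.88=0.12 → w = 0.12
R2: ¬mid=1−0.88=0.12 → w = 0.12
R3: ¬normal=1−0.62=0.38, idle=0.81; OR[max(a, b)] → w = 0.81
R4: (heavy=0.14 OR idle=0.81) = 0.81; AND[min(a, b)] with high=0.37 → w = 0.37
Rules with consequent 'high': {R3, R4} → strengths 0.81, 0.37
Aggregate via t-conorm [max(a, b)]: 0.81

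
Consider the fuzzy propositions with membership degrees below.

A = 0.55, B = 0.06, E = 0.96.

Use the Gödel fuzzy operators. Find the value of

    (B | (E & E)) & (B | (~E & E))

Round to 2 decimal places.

0.06

E & E = min(a, b) on (0.96, 0.96) = 0.96
B | (E & E) = max(a, b) on (0.06, 0.96) = 0.96
~E = 1 − 0.96 = 0.04
~E & E = min(a, b) on (0.04, 0.96) = 0.04
B | (~E & E) = max(a, b) on (0.06, 0.04) = 0.06
(B | (E & E)) & (B | (~E & E)) = min(a, b) on (0.96, 0.06) = 0.06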